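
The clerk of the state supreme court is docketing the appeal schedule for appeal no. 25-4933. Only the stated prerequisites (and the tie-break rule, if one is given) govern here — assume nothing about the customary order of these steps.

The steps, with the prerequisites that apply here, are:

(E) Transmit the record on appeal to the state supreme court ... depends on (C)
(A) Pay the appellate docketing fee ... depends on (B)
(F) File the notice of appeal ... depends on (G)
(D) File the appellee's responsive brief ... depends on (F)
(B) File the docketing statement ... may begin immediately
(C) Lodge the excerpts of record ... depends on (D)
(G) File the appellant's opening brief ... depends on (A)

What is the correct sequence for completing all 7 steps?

(B), (A), (G), (F), (D), (C), (E)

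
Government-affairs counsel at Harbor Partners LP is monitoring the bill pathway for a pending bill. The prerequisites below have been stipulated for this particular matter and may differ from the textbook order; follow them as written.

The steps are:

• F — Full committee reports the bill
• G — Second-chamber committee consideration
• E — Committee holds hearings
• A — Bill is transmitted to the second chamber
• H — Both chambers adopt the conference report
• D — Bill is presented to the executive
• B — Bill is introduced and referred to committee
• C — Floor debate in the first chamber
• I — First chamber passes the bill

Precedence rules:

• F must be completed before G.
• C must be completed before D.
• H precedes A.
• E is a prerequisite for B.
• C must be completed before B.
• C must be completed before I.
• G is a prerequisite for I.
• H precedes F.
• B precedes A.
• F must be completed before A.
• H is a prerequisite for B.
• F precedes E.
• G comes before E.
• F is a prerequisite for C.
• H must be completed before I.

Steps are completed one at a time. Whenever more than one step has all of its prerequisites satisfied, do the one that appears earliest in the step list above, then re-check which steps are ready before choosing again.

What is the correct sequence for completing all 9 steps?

H has no prerequisites → H first.
F is the only step now ready → F.
G and C are both available; G is listed earlier → G.
E now also ready, so the ready set is {E, C}; E is listed earlier → E.
Next only C has its prerequisites met → C.
Now D, B and I have their prerequisites met. D is listed earlier, so D next.
B and I are both available; B is listed earlier → B.
Ready: A and I. A is listed earlier → A.
I needed G, H and C, now all done → I.

H → F → G → E → C → D → B → A → I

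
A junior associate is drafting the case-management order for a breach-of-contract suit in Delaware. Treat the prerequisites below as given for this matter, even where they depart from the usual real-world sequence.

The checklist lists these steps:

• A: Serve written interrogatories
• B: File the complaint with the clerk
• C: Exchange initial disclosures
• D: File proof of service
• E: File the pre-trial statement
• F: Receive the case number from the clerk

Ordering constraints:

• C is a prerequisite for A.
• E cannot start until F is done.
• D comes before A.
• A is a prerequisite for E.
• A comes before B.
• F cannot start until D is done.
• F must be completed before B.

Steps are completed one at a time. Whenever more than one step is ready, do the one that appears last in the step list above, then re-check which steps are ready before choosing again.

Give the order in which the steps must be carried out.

D F C A E B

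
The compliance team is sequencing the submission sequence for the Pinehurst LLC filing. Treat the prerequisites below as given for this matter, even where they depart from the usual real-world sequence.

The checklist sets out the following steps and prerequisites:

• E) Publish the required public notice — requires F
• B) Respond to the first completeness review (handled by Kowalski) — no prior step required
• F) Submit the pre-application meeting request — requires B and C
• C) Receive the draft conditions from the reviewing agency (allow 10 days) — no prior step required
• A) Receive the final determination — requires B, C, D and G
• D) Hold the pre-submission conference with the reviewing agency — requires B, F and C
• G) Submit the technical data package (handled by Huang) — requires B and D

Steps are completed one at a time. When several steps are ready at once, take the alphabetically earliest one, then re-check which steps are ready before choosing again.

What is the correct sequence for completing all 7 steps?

B, C, F, D, E, G, A

Nothing is required for B and C. B has the earlier label → B first.
That leaves C as the only ready step → C.
F needed B and C, now all done → F.
D and E are both available; D has the earlier label → D.
E and G are both available; E has the earlier label → E.
Next only G has its prerequisites met → G.
That leaves A as the only ready step → A.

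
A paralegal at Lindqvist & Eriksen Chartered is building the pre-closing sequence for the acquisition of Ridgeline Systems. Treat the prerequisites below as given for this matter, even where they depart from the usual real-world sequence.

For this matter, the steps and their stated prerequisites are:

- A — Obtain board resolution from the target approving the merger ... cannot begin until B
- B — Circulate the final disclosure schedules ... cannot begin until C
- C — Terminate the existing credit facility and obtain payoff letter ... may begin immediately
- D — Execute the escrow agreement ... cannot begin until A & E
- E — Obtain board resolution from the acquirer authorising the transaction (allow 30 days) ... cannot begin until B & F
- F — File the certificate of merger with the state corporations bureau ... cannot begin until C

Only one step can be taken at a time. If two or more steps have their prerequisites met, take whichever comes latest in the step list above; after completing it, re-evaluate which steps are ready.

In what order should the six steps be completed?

C F B E A D

Only C has no prerequisites, so it is first.
F and B are both available; F is listed later → F.
That leaves B as the only ready step → B.
E and A are both available; E is listed later → E.
A is the only step now ready → A.
Next only D has its prerequisites met → D.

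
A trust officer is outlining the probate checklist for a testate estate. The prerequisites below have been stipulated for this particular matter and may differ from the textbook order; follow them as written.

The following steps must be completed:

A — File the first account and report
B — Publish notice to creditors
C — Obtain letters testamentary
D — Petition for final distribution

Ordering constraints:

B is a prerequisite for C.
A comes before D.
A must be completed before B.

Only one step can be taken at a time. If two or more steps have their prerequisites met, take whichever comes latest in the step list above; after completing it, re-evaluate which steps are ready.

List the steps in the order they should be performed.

A D B C

A is the only step with nothing outstanding, so it goes first.
D and B are both available; D is listed later → D.
Next only B has its prerequisites met → B.
Next only C has its prerequisites met → C.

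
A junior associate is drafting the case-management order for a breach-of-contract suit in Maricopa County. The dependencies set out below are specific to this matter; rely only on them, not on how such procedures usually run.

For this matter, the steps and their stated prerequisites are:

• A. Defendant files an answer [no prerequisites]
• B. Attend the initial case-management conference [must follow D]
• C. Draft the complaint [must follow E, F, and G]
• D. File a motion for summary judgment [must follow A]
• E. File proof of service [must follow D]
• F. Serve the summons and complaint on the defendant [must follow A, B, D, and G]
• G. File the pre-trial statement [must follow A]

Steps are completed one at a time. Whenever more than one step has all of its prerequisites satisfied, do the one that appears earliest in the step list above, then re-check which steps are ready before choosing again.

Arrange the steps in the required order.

Only A has no prerequisites, so it is first.
D and G are both available; D is listed earlier → D.
B and E now also ready, so the ready set is {B, E, G}; B is listed earlier → B.
Ready: E and G. E is listed earlier → E.
That leaves G as the only ready step → G.
F needed A, B, D and G, now all done → F.
Next only C has its prerequisites met → C.

A D B E G F C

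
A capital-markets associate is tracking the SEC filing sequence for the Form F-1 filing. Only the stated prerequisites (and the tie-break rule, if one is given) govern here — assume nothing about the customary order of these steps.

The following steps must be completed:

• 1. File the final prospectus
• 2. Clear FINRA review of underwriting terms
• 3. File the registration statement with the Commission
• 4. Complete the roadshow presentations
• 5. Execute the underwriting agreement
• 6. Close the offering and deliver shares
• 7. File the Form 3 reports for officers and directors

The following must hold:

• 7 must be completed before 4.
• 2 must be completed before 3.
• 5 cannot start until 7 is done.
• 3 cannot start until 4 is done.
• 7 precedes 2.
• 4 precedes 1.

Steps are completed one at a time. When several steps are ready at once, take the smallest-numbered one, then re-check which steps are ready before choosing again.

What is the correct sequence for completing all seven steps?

6, 7, 2, 4, 1, 3, 5

6 and 7 have no prerequisites; 6 has the earlier label, so 6 is first.
Next only 7 has its prerequisites met → 7.
Now 2, 4 and 5 have their prerequisites met. 2 has the earlier label, so 2 next.
Now 4 and 5 have their prerequisites met. 4 has the earlier label, so 4 next.
Ready: 1, 3 and 5. 1 has the earlier label → 1.
Ready: 3 and 5. 3 has the earlier label → 3.
That leaves 5 as the only ready step → 5.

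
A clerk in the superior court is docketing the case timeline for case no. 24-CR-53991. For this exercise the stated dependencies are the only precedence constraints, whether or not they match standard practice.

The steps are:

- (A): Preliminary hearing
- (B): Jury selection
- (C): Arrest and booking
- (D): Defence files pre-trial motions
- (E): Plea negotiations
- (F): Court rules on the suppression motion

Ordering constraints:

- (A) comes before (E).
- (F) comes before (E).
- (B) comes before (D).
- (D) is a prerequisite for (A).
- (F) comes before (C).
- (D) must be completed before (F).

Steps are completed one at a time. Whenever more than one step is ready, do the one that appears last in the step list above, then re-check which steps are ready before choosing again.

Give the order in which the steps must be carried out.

(B), (D), (F), (C), (A), (E)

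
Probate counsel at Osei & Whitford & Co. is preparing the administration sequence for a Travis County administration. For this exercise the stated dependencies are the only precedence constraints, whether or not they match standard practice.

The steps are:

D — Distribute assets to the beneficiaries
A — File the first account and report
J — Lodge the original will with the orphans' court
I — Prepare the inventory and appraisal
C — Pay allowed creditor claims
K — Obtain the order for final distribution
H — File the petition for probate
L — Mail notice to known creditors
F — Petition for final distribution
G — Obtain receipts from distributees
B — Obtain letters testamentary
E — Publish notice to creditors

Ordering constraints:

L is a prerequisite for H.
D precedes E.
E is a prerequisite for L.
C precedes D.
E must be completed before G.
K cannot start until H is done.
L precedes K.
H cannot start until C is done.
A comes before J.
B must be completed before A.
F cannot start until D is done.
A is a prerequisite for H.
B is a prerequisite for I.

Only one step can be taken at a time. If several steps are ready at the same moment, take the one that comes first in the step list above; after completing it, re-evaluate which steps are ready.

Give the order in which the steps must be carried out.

C D F B A J I E L H K G

C and B have no prerequisites; C is listed earlier, so C is first.
D now also ready, so the ready set is {D, B}; D is listed earlier → D.
Ready: F, B and E. F is listed earlier → F.
Ready: B and E. B is listed earlier → B.
Ready: A, I and E. A is listed earlier → A.
Ready: J, I and E. J is listed earlier → J.
Ready: I and E. I is listed earlier → I.
That leaves E as the only ready step → E.
Ready: L and G. L is listed earlier → L.
H now also ready, so the ready set is {H, G}; H is listed earlier → H.
K now also ready, so the ready set is {K, G}; K is listed earlier → K.
G needed E, now all done → G.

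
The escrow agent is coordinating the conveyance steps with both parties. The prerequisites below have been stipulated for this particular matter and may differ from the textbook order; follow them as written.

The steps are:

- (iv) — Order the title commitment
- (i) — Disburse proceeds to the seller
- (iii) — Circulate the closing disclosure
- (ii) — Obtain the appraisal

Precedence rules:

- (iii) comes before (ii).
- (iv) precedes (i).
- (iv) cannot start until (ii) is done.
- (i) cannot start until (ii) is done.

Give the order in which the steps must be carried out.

(iii) has no prerequisites → (iii) first.
(ii) needed (iii), now all done → (ii).
Next only (iv) has its prerequisites met → (iv).
(i) needed (iv) and (ii), now all done → (i).

(iii) → (ii) → (iv) → (i)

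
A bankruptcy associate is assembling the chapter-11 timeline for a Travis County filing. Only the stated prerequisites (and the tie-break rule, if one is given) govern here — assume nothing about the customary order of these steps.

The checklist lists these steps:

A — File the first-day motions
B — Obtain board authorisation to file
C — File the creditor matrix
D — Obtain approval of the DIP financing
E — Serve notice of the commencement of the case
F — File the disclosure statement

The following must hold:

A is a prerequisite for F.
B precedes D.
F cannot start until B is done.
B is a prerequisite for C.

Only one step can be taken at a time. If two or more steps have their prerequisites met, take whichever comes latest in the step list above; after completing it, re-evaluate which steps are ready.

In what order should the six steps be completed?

E, B and A have no prerequisites; E is listed later, so E is first.
Ready: B and A. B is listed later → B.
Now D, C and A have their prerequisites met. D is listed later, so D next.
Ready: C and A. C is listed later → C.
Next only A has its prerequisites met → A.
That leaves F as the only ready step → F.

E → B → D → C → A → F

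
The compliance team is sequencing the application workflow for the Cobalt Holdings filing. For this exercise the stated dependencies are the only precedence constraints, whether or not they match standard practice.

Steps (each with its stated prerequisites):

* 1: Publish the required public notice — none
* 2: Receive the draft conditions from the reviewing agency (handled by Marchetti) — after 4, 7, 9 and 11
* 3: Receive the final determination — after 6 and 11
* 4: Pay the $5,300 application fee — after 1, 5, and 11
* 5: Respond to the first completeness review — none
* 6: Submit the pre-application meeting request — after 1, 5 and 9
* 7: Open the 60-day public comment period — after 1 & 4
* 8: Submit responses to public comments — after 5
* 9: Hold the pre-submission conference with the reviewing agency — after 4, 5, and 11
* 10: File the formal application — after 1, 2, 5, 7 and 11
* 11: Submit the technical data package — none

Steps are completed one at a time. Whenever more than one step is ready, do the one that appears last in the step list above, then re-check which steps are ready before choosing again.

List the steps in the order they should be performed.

11, 5, 8, 1, 4, 9, 7, 6, 3, 2, 10

Nothing is required for 11, 5 and 1. 11 is listed later → 11 first.
Now 5 and 1 have their prerequisites met. 5 is listed later, so 5 next.
8 now also ready, so the ready set is {8, 1}; 8 is listed later → 8.
1 is the only step now ready → 1.
4 needed 11, 5 and 1, now all done → 4.
Ready: 9 and 7. 9 is listed later → 9.
6 now also ready, so the ready set is {7, 6}; 7 is listed later → 7.
2 now also ready, so the ready set is {6, 2}; 6 is listed later → 6.
3 now also ready, so the ready set is {3, 2}; 3 is listed later → 3.
Next only 2 has its prerequisites met → 2.
Next only 10 has its prerequisites met → 10.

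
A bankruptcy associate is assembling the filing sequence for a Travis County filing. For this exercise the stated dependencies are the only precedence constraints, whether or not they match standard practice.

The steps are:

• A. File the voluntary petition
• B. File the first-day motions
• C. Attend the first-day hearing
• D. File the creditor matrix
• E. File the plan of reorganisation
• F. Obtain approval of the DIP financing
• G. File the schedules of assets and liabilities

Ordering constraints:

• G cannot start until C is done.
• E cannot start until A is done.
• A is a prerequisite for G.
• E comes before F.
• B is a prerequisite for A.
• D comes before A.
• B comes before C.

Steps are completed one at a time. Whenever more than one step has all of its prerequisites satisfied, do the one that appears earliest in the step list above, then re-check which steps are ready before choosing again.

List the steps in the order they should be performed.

Nothing is required for B and D. B is listed earlier → B first.
C now also ready, so the ready set is {C, D}; C is listed earlier → C.
D is the only step now ready → D.
A needed B and D, now all done → A.
E and G are both available; E is listed earlier → E.
F now also ready, so the ready set is {F, G}; F is listed earlier → F.
G needed A and C, now all done → G.

B → C → D → A → E → F → G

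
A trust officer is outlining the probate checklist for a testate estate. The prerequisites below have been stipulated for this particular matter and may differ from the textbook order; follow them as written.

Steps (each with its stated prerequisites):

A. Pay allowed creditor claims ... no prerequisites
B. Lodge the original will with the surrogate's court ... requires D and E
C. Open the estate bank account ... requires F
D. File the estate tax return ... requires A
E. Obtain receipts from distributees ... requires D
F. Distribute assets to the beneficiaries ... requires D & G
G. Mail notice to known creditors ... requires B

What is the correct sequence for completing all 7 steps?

A D E B G F C

A is the only step with nothing outstanding, so it goes first.
That leaves D as the only ready step → D.
That leaves E as the only ready step → E.
That leaves B as the only ready step → B.
That leaves G as the only ready step → G.
Next only F has its prerequisites met → F.
C is the only step now ready → C.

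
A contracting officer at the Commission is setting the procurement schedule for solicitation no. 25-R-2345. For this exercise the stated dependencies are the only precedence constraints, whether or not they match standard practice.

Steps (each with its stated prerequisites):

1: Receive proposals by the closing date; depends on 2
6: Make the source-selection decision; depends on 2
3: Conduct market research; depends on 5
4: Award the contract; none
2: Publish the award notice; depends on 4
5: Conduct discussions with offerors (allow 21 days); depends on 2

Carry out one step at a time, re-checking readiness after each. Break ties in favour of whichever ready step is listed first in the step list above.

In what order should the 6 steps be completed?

4 has no prerequisites → 4 first.
2 is the only step now ready → 2.
1, 6 and 5 are all available; 1 is listed earlier → 1.
Ready: 6 and 5. 6 is listed earlier → 6.
5 is the only step now ready → 5.
3 is the only step now ready → 3.

4, 2, 1, 6, 5, 3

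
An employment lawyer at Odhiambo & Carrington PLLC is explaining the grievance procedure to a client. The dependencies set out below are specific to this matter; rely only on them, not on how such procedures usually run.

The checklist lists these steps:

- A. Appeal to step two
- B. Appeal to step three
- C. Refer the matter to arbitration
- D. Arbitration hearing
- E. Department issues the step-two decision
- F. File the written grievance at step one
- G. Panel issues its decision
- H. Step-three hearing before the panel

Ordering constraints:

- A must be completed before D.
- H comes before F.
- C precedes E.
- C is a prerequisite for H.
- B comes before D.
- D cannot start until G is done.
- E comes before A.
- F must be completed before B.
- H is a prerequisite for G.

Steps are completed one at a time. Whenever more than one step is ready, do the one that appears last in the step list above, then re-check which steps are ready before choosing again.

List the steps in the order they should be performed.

Only C has no prerequisites, so it is first.
Ready: H and E. H is listed later → H.
Ready: G, F and E. G is listed later → G.
Ready: F and E. F is listed later → F.
B now also ready, so the ready set is {E, B}; E is listed later → E.
B and A are both available; B is listed later → B.
Next only A has its prerequisites met → A.
D needed G, B and A, now all done → D.

C, H, G, F, E, B, A, D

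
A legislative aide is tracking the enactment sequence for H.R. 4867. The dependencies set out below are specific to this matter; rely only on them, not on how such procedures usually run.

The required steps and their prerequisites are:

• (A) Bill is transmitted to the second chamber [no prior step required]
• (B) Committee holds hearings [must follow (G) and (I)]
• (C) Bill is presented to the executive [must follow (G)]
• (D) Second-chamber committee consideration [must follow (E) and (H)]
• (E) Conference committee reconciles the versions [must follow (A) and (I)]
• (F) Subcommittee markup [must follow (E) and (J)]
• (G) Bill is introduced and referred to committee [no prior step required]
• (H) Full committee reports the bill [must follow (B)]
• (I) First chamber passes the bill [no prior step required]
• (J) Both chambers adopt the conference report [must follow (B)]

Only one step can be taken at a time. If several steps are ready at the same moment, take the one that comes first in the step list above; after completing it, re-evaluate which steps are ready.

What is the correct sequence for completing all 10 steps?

(A), (G), (C), (I), (B), (E), (H), (D), (J), (F)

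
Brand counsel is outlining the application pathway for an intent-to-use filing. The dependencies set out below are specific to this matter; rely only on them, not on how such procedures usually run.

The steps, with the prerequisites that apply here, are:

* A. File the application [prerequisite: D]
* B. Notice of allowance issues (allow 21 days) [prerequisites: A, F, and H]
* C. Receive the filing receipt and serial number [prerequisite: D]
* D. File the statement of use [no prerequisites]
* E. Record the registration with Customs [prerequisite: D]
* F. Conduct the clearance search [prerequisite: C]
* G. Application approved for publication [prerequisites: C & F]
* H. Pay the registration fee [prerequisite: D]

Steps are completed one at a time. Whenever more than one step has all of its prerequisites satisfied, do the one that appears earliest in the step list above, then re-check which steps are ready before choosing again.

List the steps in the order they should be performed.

D A C E F G H B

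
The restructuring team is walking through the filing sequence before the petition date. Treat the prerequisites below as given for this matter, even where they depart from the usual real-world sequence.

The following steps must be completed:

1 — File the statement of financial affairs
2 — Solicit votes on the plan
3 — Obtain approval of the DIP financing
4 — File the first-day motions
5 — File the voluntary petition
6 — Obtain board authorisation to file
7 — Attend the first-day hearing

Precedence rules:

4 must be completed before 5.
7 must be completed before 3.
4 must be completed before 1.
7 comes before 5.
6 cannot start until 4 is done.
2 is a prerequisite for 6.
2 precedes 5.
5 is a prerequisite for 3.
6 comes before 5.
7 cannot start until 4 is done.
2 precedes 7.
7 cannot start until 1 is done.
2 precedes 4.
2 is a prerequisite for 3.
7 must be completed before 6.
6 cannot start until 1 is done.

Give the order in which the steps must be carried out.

2 has no prerequisites → 2 first.
4 needed 2, now all done → 4.
Next only 1 has its prerequisites met → 1.
7 needed 1, 2 and 4, now all done → 7.
6 is the only step now ready → 6.
5 needed 2, 4, 6 and 7, now all done → 5.
That leaves 3 as the only ready step → 3.

2, 4, 1, 7, 6, 5, 3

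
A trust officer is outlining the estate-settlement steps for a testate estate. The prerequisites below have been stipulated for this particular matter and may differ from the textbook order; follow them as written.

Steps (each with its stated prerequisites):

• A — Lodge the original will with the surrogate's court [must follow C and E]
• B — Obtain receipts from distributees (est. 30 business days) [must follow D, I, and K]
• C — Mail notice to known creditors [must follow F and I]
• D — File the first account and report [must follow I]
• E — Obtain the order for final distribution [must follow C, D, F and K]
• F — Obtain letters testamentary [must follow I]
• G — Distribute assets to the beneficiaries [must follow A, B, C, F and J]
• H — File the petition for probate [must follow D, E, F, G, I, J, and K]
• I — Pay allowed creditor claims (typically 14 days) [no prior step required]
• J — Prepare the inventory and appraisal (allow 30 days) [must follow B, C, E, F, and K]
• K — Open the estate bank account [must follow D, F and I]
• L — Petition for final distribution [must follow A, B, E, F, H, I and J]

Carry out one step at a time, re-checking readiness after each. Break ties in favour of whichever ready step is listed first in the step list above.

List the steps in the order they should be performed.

I, D, F, C, K, B, E, A, J, G, H, L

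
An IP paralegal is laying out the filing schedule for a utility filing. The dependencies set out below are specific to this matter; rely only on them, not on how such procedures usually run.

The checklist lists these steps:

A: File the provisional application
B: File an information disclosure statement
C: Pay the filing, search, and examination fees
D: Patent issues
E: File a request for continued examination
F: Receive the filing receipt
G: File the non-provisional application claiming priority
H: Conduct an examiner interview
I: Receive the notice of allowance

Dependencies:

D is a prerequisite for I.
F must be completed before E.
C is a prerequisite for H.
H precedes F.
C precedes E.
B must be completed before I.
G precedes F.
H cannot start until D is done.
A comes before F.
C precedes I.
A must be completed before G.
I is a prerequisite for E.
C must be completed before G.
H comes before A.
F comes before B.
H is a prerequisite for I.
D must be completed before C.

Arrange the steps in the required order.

D C H A G F B I E

D is the only step with nothing outstanding, so it goes first.
C needed D, now all done → C.
That leaves H as the only ready step → H.
Next only A has its prerequisites met → A.
G needed A and C, now all done → G.
F is the only step now ready → F.
B needed F, now all done → B.
I needed B, C, D and H, now all done → I.
E is the only step now ready → E.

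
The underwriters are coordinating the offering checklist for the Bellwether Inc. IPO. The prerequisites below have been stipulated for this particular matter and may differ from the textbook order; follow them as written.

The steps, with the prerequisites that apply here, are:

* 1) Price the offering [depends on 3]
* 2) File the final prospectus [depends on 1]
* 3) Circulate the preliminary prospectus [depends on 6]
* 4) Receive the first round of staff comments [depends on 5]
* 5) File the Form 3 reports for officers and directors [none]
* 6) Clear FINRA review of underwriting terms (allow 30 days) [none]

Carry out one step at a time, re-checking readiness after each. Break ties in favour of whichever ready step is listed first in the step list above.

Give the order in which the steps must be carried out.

5, 4, 6, 3, 1, 2

5 and 6 have no prerequisites; 5 is listed earlier, so 5 is first.
4 and 6 are both available; 4 is listed earlier → 4.
6 is the only step now ready → 6.
3 needed 6, now all done → 3.
Next only 1 has its prerequisites met → 1.
That leaves 2 as the only ready step → 2.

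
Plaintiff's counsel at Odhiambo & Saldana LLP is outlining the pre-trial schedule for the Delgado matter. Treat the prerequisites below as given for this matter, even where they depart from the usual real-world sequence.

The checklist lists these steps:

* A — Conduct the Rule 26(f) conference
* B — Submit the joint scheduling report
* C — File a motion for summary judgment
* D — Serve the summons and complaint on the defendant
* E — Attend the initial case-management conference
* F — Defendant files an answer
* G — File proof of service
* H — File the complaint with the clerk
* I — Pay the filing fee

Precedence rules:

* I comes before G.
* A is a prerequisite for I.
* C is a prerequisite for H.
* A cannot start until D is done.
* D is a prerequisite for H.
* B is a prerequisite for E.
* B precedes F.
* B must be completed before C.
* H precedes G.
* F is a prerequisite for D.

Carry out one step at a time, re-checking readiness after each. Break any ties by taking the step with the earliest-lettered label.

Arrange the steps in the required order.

B C E F D A H I G

B has no prerequisites → B first.
Now C, E and F have their prerequisites met. C has the earlier label, so C next.
Ready: E and F. E has the earlier label → E.
That leaves F as the only ready step → F.
D needed F, now all done → D.
Ready: A and H. A has the earlier label → A.
Ready: H and I. H has the earlier label → H.
That leaves I as the only ready step → I.
G is the only step now ready → G.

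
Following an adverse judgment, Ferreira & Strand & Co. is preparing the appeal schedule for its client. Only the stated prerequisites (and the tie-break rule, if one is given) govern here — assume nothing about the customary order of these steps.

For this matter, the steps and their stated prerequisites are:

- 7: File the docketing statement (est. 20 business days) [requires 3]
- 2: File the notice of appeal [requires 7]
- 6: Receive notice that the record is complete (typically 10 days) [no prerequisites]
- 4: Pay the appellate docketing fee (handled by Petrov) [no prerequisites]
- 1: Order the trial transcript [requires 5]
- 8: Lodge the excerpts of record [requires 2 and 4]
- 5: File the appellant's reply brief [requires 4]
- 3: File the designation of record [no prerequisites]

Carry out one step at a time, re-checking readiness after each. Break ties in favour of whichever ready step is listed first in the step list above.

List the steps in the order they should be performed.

6 4 5 1 3 7 2 8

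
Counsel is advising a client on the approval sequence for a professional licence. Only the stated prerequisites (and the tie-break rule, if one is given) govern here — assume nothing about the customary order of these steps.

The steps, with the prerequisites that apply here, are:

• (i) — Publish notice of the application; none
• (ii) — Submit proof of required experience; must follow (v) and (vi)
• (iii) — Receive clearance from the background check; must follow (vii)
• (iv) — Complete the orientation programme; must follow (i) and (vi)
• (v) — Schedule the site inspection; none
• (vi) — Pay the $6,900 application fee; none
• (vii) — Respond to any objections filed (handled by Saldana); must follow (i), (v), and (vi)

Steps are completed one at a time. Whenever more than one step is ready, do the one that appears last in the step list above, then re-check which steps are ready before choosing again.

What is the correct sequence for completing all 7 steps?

(vi), (v) and (i) have no prerequisites; (vi) is listed later, so (vi) is first.
Now (v) and (i) have their prerequisites met. (v) is listed later, so (v) next.
(ii) now also ready, so the ready set is {(ii), (i)}; (ii) is listed later → (ii).
Next only (i) has its prerequisites met → (i).
Now (vii) and (iv) have their prerequisites met. (vii) is listed later, so (vii) next.
(iii) now also ready, so the ready set is {(iv), (iii)}; (iv) is listed later → (iv).
That leaves (iii) as the only ready step → (iii).

(vi) (v) (ii) (i) (vii) (iv) (iii)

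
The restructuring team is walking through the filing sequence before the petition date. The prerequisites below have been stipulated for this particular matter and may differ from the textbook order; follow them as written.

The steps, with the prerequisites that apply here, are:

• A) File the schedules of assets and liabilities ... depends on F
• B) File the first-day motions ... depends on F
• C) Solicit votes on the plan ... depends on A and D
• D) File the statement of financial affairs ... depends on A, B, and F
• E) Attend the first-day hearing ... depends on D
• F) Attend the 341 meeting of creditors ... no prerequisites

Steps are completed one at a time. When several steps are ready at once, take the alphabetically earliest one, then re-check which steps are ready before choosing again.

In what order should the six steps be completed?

F is the only step with nothing outstanding, so it goes first.
A and B are both available; A has the earlier label → A.
B needed F, now all done → B.
That leaves D as the only ready step → D.
Ready: C and E. C has the earlier label → C.
That leaves E as the only ready step → E.

F A B D C E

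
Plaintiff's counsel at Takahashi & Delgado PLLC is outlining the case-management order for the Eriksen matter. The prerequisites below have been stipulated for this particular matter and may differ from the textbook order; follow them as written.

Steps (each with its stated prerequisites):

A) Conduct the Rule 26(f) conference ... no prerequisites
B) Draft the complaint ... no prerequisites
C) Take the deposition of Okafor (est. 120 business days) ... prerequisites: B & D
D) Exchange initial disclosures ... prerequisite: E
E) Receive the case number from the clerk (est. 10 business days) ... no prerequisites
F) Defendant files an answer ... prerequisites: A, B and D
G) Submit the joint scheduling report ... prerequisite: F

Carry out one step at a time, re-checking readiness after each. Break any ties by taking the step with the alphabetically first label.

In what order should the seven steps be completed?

A B E D C F G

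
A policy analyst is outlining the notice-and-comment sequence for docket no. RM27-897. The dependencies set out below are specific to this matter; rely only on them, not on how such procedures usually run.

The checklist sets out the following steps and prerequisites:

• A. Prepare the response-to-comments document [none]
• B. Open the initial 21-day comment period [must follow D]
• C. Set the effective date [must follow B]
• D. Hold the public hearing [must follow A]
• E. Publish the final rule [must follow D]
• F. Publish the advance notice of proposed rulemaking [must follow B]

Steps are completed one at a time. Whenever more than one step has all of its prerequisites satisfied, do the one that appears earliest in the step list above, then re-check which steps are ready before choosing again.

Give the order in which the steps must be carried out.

A has no prerequisites → A first.
That leaves D as the only ready step → D.
Ready: B and E. B is listed earlier → B.
C and F now also ready, so the ready set is {C, E, F}; C is listed earlier → C.
Ready: E and F. E is listed earlier → E.
That leaves F as the only ready step → F.

A, D, B, C, E, F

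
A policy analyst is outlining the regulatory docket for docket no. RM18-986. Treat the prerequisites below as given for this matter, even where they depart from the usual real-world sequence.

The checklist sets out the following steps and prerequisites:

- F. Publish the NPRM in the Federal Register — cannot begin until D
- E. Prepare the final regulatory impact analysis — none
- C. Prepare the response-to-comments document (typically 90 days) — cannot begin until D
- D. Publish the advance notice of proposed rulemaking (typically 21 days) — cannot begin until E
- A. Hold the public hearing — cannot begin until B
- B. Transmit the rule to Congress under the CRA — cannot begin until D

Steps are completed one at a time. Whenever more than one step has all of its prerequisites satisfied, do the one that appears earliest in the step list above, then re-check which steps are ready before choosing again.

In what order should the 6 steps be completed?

E is the only step with nothing outstanding, so it goes first.
D needed E, now all done → D.
F, C and B are all available; F is listed earlier → F.
Now C and B have their prerequisites met. C is listed earlier, so C next.
B needed D, now all done → B.
A needed B, now all done → A.

E → D → F → C → B → A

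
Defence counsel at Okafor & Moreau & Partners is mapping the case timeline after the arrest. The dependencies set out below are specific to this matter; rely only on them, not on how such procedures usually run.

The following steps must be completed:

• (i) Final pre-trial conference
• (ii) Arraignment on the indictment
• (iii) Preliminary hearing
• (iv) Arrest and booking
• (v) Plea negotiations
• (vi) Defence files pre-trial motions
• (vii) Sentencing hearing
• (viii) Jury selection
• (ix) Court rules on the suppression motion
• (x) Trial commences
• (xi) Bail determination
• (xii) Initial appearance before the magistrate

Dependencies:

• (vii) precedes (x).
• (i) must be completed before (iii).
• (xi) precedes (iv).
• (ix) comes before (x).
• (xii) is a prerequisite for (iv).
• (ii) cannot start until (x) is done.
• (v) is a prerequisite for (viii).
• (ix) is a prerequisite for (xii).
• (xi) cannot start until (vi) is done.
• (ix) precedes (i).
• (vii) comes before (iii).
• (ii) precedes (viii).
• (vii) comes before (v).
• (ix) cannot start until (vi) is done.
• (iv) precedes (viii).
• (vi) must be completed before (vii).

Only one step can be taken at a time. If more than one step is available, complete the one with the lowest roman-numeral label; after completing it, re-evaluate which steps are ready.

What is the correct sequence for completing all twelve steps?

(vi) → (vii) → (v) → (ix) → (i) → (iii) → (x) → (ii) → (xi) → (xii) → (iv) → (viii)

Only (vi) has no prerequisites, so it is first.
(vii), (ix) and (xi) are all available; (vii) has the earlier label → (vii).
Ready: (v), (ix) and (xi). (v) has the earlier label → (v).
(ix) and (xi) are both available; (ix) has the earlier label → (ix).
(i), (x) and (xii) now also ready, so the ready set is {(i), (x), (xi), (xii)}; (i) has the earlier label → (i).
(iii) now also ready, so the ready set is {(iii), (x), (xi), (xii)}; (iii) has the earlier label → (iii).
(x), (xi) and (xii) are all available; (x) has the earlier label → (x).
(ii) now also ready, so the ready set is {(ii), (xi), (xii)}; (ii) has the earlier label → (ii).
Now (xi) and (xii) have their prerequisites met. (xi) has the earlier label, so (xi) next.
(xii) is the only step now ready → (xii).
(iv) needed (xi) and (xii), now all done → (iv).
That leaves (viii) as the only ready step → (viii).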